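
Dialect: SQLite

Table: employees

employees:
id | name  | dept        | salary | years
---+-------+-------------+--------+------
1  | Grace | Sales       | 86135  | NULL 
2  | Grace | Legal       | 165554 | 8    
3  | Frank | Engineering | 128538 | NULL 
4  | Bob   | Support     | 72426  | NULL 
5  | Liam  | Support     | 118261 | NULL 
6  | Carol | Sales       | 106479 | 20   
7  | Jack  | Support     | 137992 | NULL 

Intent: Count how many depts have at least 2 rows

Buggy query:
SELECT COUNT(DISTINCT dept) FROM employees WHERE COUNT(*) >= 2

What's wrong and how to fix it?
Bug: WHERE filters individual rows, not groups, so a group-level COUNT is invalid there

Fix: Use a subquery that GROUPs and filters with HAVING, then count its rows

Corrected query:
SELECT COUNT(*) FROM (SELECT dept FROM employees GROUP BY dept HAVING COUNT(*) >= 2)

Result:
COUNT(*)
--------
2       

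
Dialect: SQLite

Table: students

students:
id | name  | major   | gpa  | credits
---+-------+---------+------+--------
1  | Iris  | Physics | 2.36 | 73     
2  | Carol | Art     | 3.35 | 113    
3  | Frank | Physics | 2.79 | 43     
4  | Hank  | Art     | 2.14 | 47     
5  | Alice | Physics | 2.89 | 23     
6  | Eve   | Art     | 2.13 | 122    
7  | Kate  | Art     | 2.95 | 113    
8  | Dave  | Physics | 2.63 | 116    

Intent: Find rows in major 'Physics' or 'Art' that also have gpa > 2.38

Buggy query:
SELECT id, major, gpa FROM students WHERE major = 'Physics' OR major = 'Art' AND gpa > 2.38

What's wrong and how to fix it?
Bug: Without parentheses, AND is evaluated before OR, so the gpa filter only applies to the 'Art' branch

Fix: Group the OR with parentheses (or use IN), then AND the threshold

Corrected query:
SELECT id, major, gpa FROM students WHERE (major = 'Physics' OR major = 'Art') AND gpa > 2.38

Result:
id | major   | gpa 
---+---------+-----
2  | Art     | 3.35
3  | Physics | 2.79
5  | Physics | 2.89
7  | Art     | 2.95
8  | Physics | 2.63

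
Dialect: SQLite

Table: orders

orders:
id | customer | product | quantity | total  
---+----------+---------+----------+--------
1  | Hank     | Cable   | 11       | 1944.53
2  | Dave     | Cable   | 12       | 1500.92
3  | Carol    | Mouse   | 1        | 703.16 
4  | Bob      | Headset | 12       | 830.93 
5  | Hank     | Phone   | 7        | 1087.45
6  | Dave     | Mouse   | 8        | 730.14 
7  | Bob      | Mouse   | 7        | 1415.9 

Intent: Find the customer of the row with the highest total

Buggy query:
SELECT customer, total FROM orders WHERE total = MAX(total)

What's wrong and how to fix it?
Bug: WHERE is evaluated per row; an aggregate over the whole table isn't defined there

Fix: Use a subquery: WHERE total = (SELECT MAX(total) FROM orders)

Corrected query:
SELECT customer, total FROM orders WHERE total = (SELECT MAX(total) FROM orders)

Result:
customer | total  
---------+--------
Hank     | 1944.53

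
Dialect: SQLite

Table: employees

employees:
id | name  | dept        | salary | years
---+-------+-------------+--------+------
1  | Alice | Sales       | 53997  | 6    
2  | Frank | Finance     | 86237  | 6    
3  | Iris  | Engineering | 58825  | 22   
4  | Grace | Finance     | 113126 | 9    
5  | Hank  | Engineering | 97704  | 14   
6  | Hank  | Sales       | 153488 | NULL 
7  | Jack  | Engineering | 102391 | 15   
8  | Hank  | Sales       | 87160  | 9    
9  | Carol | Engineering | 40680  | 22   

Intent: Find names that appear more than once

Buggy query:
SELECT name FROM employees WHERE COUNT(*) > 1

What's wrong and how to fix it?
Bug: COUNT(*) is an aggregate and cannot be used in WHERE

Fix: Group first, then use HAVING for the count condition

Corrected query:
SELECT name FROM employees GROUP BY name HAVING COUNT(*) > 1

Result:
name
----
Hank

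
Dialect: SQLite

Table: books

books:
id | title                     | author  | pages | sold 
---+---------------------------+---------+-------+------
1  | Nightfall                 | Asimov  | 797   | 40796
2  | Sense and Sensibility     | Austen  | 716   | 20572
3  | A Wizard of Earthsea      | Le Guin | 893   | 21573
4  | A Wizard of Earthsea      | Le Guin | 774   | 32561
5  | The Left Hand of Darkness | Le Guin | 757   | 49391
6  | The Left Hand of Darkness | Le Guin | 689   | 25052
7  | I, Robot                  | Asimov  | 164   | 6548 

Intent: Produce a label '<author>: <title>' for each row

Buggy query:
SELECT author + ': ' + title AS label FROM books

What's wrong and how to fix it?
Bug: '+' is numeric addition; on text columns SQLite converts them to 0 instead of concatenating

Fix: Use the || operator for string concatenation

Corrected query:
SELECT author || ': ' || title AS label FROM books

Result:
label                             
----------------------------------
Asimov: Nightfall                 
Austen: Sense and Sensibility     
Le Guin: A Wizard of Earthsea     
Le Guin: A Wizard of Earthsea     
Le Guin: The Left Hand of Darkness
Le Guin: The Left Hand of Darkness
Asimov: I, Robot                  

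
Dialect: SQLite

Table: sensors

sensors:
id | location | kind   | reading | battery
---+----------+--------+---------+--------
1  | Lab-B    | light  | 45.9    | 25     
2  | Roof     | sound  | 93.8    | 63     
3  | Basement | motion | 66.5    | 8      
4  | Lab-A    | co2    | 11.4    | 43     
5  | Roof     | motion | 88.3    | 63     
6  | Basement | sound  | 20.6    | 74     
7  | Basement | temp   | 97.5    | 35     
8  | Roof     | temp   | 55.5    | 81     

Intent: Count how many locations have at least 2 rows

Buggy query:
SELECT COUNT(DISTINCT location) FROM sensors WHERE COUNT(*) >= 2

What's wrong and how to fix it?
Bug: WHERE filters individual rows, not groups, so a group-level COUNT is invalid there

Fix: Group first with HAVING COUNT(*) >= 2, then COUNT the resulting groups

Corrected query:
SELECT COUNT(*) FROM (SELECT location FROM sensors GROUP BY location HAVING COUNT(*) >= 2)

Result:
COUNT(*)
--------
2       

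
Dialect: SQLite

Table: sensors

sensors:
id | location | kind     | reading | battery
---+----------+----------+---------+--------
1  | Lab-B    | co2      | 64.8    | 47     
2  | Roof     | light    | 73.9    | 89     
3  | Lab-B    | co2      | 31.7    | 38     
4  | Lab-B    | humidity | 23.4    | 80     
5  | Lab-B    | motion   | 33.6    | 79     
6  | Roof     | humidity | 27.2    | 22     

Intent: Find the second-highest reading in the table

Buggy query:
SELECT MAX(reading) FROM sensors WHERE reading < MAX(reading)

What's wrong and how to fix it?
Bug: MAX(reading) on the right of the comparison is an aggregate-in-WHERE error

Fix: Compute the overall MAX in a subquery, then take MAX of rows below it

Corrected query:
SELECT MAX(reading) FROM sensors WHERE reading < (SELECT MAX(reading) FROM sensors)

Result:
MAX(reading)
------------
64.8        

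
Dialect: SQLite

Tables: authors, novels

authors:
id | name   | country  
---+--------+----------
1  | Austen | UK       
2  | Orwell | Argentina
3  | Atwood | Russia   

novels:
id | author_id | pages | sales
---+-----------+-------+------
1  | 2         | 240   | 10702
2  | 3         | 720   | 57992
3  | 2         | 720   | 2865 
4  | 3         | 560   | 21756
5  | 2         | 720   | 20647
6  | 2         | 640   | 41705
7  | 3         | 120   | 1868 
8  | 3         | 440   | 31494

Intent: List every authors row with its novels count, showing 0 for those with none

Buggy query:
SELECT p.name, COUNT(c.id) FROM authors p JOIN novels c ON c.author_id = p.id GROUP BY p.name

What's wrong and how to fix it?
Bug: An inner join excludes parents with zero children

Fix: Switch to LEFT JOIN to retain unmatched parent rows

Corrected query:
SELECT p.name, COUNT(c.id) FROM authors p LEFT JOIN novels c ON c.author_id = p.id GROUP BY p.name

Result:
name   | COUNT(c.id)
-------+------------
Atwood | 4          
Austen | 0          
Orwell | 4          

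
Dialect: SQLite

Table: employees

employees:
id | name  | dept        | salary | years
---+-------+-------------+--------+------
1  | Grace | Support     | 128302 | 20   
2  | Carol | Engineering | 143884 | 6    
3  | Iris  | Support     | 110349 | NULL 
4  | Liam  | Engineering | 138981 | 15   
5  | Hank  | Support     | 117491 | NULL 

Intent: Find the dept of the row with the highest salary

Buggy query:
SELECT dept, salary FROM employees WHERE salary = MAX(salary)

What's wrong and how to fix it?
Bug: WHERE is evaluated per row; an aggregate over the whole table isn't defined there

Fix: Wrap MAX in a scalar subquery so WHERE compares against a single value

Corrected query:
SELECT dept, salary FROM employees WHERE salary = (SELECT MAX(salary) FROM employees)

Result:
dept        | salary
------------+-------
Engineering | 143884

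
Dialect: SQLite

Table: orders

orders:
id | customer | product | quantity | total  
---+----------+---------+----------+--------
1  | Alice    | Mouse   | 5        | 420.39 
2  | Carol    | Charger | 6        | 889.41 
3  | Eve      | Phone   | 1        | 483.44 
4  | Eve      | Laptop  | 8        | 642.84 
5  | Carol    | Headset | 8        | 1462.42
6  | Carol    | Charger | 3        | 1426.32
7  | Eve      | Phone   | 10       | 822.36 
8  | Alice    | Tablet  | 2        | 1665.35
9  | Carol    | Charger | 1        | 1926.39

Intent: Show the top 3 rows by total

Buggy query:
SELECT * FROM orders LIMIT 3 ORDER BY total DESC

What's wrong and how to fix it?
Bug: LIMIT must come after ORDER BY

Fix: Swap the clauses: ORDER BY first, then LIMIT

Corrected query:
SELECT * FROM orders ORDER BY total DESC LIMIT 3

Result:
id | customer | product | quantity | total  
---+----------+---------+----------+--------
9  | Carol    | Charger | 1        | 1926.39
8  | Alice    | Tablet  | 2        | 1665.35
5  | Carol    | Headset | 8        | 1462.42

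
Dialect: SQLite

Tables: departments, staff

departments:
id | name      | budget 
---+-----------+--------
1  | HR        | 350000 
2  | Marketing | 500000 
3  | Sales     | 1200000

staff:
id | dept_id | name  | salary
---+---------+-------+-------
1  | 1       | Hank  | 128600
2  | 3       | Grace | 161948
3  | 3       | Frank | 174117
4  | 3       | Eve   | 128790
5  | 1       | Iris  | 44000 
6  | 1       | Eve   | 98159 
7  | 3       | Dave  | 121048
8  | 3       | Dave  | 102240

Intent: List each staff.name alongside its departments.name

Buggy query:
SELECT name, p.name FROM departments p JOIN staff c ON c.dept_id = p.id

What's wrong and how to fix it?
Bug: 'name' exists in both joined tables, so the database can't tell which one is meant

Fix: Qualify the column with its table alias (c.name)

Corrected query:
SELECT c.name, p.name FROM departments p JOIN staff c ON c.dept_id = p.id

Result:
name  | name 
------+------
Hank  | HR   
Grace | Sales
Frank | Sales
Eve   | Sales
Iris  | HR   
Eve   | HR   
Dave  | Sales
Dave  | Sales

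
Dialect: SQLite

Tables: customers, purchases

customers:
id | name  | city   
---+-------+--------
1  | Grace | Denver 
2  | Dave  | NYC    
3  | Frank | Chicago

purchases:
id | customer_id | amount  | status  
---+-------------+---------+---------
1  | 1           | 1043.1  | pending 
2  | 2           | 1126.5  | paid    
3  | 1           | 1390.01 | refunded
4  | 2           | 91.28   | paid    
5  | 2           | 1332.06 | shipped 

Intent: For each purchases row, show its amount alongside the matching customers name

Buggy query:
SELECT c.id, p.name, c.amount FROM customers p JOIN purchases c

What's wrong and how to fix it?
Bug: Missing join condition: each purchases row is matched to all customers rows instead of just its own

Fix: Add ON c.customer_id = p.id to the JOIN

Corrected query:
SELECT c.id, p.name, c.amount FROM customers p JOIN purchases c ON c.customer_id = p.id

Result:
id | name  | amount 
---+-------+--------
1  | Grace | 1043.1 
2  | Dave  | 1126.5 
3  | Grace | 1390.01
4  | Dave  | 91.28  
5  | Dave  | 1332.06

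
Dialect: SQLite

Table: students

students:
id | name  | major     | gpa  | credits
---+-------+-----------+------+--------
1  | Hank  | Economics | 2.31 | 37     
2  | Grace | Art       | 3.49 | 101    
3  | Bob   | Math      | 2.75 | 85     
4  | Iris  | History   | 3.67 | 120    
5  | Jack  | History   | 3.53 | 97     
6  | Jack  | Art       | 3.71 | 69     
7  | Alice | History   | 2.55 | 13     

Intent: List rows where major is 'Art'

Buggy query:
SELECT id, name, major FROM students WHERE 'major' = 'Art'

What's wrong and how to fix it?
Bug: Single quotes denote string literals in SQL; the column name is being compared as a constant string

Fix: Remove the quotes around the column name (or use double quotes for an identifier)

Corrected query:
SELECT id, name, major FROM students WHERE major = 'Art'

Result:
id | name  | major
---+-------+------
2  | Grace | Art  
6  | Jack  | Art  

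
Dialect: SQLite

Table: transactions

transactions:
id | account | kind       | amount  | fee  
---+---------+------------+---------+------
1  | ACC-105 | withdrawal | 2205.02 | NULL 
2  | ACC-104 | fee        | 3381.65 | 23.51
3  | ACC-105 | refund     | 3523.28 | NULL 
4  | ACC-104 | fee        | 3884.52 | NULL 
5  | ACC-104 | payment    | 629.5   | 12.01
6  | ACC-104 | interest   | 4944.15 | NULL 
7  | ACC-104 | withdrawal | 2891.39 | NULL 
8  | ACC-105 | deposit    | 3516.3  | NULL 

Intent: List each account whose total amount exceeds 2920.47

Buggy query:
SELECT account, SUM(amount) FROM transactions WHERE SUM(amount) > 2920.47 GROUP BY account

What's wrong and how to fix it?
Bug: Aggregate functions cannot appear in a WHERE clause

Fix: Use HAVING (which filters groups after aggregation) instead of WHERE

Corrected query:
SELECT account, SUM(amount) FROM transactions GROUP BY account HAVING SUM(amount) > 2920.47

Result:
account | SUM(amount)
--------+------------
ACC-104 | 15731.21   
ACC-105 | 9244.6     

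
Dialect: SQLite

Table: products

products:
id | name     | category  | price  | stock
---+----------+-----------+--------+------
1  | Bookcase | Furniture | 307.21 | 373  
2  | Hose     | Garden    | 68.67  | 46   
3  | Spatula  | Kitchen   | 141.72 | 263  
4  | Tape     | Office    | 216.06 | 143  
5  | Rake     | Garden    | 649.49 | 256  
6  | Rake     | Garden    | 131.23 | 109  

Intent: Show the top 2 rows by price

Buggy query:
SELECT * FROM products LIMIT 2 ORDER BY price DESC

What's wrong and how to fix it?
Bug: LIMIT must come after ORDER BY

Fix: Swap the clauses: ORDER BY first, then LIMIT

Corrected query:
SELECT * FROM products ORDER BY price DESC LIMIT 2

Result:
id | name     | category  | price  | stock
---+----------+-----------+--------+------
5  | Rake     | Garden    | 649.49 | 256  
1  | Bookcase | Furniture | 307.21 | 373  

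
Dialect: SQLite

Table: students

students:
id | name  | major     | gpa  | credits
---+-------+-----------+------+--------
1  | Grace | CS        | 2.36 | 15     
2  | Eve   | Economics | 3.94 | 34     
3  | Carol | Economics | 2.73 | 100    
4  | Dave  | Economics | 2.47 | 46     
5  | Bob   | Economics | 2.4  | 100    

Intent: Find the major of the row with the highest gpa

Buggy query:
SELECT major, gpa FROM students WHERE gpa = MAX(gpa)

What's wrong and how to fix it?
Bug: WHERE is evaluated per row; an aggregate over the whole table isn't defined there

Fix: Use a subquery: WHERE gpa = (SELECT MAX(gpa) FROM students)

Corrected query:
SELECT major, gpa FROM students WHERE gpa = (SELECT MAX(gpa) FROM students)

Result:
major     | gpa 
----------+-----
Economics | 3.94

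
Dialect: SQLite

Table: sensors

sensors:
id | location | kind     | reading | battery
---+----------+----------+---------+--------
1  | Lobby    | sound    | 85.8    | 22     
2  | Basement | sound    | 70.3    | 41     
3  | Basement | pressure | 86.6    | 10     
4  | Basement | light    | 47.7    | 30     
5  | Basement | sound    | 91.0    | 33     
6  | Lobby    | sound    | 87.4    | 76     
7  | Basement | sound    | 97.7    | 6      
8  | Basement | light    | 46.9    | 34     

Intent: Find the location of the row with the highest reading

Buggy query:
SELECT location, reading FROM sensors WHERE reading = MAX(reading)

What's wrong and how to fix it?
Bug: WHERE is evaluated per row; an aggregate over the whole table isn't defined there

Fix: Wrap MAX in a scalar subquery so WHERE compares against a single value

Corrected query:
SELECT location, reading FROM sensors WHERE reading = (SELECT MAX(reading) FROM sensors)

Result:
location | reading
---------+--------
Basement | 97.7   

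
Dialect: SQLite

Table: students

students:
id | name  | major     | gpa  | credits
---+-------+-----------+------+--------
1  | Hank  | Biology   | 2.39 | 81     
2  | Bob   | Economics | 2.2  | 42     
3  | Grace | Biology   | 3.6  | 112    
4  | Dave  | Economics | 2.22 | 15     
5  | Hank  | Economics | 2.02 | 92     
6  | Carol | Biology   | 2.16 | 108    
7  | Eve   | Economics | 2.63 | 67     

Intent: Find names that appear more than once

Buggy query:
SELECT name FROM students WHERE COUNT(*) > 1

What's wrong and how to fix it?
Bug: COUNT(*) is an aggregate and cannot be used in WHERE

Fix: GROUP BY name, then filter groups with HAVING COUNT(*) > 1

Corrected query:
SELECT name FROM students GROUP BY name HAVING COUNT(*) > 1

Result:
name
----
Hank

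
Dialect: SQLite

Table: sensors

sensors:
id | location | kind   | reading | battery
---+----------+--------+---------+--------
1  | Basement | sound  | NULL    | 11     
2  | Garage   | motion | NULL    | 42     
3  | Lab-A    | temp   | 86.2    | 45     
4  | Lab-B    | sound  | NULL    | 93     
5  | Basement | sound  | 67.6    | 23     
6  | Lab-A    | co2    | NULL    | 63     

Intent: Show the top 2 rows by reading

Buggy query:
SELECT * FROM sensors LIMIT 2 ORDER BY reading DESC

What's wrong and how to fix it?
Bug: LIMIT must come after ORDER BY

Fix: Sort with ORDER BY, then apply LIMIT

Corrected query:
SELECT * FROM sensors ORDER BY reading DESC LIMIT 2

Result:
id | location | kind  | reading | battery
---+----------+-------+---------+--------
3  | Lab-A    | temp  | 86.2    | 45     
5  | Basement | sound | 67.6    | 23     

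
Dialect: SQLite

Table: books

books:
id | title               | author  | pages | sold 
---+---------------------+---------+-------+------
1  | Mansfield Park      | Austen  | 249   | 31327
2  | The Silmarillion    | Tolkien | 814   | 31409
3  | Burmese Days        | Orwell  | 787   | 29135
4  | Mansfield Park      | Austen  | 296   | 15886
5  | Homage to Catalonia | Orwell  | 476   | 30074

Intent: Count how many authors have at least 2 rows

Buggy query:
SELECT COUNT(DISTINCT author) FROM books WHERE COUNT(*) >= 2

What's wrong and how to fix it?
Bug: COUNT(*) cannot appear in WHERE; the per-group count doesn't exist yet

Fix: Group first with HAVING COUNT(*) >= 2, then COUNT the resulting groups

Corrected query:
SELECT COUNT(*) FROM (SELECT author FROM books GROUP BY author HAVING COUNT(*) >= 2)

Result:
COUNT(*)
--------
2       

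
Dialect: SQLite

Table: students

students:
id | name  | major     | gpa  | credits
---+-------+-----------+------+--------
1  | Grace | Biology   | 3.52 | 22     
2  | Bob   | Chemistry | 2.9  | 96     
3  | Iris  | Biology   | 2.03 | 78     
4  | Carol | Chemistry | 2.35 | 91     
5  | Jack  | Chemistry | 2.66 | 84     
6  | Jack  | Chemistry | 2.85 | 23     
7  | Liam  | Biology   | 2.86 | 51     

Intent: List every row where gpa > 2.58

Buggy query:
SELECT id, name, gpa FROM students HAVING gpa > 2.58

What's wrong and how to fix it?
Bug: HAVING filters the output of aggregation, but this query has no GROUP BY and no aggregate functions, so SQLite rejects it (HAVING clause on a non-aggregate query); the condition here is per row

Fix: Use WHERE for row-level filtering

Corrected query:
SELECT id, name, gpa FROM students WHERE gpa > 2.58

Result:
id | name  | gpa 
---+-------+-----
1  | Grace | 3.52
2  | Bob   | 2.9 
5  | Jack  | 2.66
6  | Jack  | 2.85
7  | Liam  | 2.86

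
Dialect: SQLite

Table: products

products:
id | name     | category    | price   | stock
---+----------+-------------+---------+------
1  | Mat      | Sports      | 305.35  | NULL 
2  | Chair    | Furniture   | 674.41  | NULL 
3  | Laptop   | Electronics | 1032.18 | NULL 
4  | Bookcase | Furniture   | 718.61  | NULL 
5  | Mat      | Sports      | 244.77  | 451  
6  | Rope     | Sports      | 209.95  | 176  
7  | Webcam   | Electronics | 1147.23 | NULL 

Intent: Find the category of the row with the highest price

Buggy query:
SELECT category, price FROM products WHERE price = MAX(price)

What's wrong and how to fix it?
Bug: MAX(price) is an aggregate and cannot be used directly in WHERE

Fix: Wrap MAX in a scalar subquery so WHERE compares against a single value

Corrected query:
SELECT category, price FROM products WHERE price = (SELECT MAX(price) FROM products)

Result:
category    | price  
------------+--------
Electronics | 1147.23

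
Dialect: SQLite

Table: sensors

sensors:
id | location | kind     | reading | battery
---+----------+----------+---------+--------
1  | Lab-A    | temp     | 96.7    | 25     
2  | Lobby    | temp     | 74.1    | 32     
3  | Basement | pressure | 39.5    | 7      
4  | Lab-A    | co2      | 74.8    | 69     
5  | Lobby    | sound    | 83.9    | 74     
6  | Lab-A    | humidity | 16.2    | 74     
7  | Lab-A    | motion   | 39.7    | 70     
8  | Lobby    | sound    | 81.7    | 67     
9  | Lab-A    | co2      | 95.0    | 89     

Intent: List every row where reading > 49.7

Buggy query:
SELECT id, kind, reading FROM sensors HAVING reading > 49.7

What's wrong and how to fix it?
Bug: HAVING filters the output of aggregation, but this query has no GROUP BY and no aggregate functions, so SQLite rejects it (HAVING clause on a non-aggregate query); the condition here is per row

Fix: Replace HAVING with WHERE since the condition applies to individual rows

Corrected query:
SELECT id, kind, reading FROM sensors WHERE reading > 49.7

Result:
id | kind  | reading
---+-------+--------
1  | temp  | 96.7   
2  | temp  | 74.1   
4  | co2   | 74.8   
5  | sound | 83.9   
8  | sound | 81.7   
9  | co2   | 95     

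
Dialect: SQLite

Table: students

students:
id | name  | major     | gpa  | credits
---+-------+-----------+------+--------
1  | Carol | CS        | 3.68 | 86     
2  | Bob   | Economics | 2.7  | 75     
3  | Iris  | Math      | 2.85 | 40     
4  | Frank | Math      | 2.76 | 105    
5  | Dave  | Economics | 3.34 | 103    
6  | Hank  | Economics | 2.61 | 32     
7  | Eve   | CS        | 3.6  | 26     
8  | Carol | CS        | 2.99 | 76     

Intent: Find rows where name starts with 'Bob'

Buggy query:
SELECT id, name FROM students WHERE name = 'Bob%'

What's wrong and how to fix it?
Bug: '=' compares the literal string including the % character; pattern matching needs LIKE

Fix: Use LIKE for wildcard pattern matching

Corrected query:
SELECT id, name FROM students WHERE name LIKE 'Bob%'

Result:
id | name
---+-----
2  | Bob 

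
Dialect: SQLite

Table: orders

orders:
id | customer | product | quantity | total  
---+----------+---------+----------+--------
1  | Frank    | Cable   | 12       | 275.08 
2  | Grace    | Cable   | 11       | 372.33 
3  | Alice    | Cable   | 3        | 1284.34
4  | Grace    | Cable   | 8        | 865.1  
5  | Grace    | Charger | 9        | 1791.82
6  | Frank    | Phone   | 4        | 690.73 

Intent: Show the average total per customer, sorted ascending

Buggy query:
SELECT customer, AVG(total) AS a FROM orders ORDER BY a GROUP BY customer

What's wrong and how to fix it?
Bug: GROUP BY must precede ORDER BY

Fix: Move ORDER BY to the end, after GROUP BY

Corrected query:
SELECT customer, AVG(total) AS a FROM orders GROUP BY customer ORDER BY a

Result:
customer | a      
---------+--------
Frank    | 482.905
Grace    | 1009.75
Alice    | 1284.34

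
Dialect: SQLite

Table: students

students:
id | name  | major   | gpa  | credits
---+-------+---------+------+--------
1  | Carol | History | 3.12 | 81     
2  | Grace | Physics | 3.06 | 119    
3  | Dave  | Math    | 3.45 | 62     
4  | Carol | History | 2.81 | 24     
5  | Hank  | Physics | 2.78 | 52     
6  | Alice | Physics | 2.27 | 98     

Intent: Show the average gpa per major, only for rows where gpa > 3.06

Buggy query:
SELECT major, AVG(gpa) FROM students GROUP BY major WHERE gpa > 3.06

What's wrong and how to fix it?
Bug: Row-level WHERE must come before GROUP BY in the clause order

Fix: Place WHERE between FROM and GROUP BY

Corrected query:
SELECT major, AVG(gpa) FROM students WHERE gpa > 3.06 GROUP BY major

Result:
major   | AVG(gpa)
--------+---------
History | 3.12    
Math    | 3.45    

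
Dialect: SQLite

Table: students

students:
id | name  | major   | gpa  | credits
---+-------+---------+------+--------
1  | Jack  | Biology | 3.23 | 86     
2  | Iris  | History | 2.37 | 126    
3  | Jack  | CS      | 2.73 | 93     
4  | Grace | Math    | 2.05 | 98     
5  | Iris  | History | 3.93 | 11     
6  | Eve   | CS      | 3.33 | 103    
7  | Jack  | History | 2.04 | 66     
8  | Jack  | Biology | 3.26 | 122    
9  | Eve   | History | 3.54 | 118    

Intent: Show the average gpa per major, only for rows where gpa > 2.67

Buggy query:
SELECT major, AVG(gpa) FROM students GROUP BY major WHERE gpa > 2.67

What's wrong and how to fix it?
Bug: Row-level WHERE must come before GROUP BY in the clause order

Fix: Place WHERE between FROM and GROUP BY

Corrected query:
SELECT major, AVG(gpa) FROM students WHERE gpa > 2.67 GROUP BY major

Result:
major   | AVG(gpa)
--------+---------
Biology | 3.245   
CS      | 3.03    
History | 3.735   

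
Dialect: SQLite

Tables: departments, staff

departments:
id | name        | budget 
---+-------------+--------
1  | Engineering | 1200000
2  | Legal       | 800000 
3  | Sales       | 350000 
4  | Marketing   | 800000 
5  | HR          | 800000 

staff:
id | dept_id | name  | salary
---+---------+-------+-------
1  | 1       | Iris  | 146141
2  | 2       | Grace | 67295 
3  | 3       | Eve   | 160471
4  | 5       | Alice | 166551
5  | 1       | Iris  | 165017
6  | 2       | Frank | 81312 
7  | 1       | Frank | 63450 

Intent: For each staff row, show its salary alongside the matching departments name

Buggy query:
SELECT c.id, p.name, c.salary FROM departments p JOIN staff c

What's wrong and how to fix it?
Bug: Missing join condition: each staff row is matched to all departments rows instead of just its own

Fix: Add ON c.dept_id = p.id to the JOIN

Corrected query:
SELECT c.id, p.name, c.salary FROM departments p JOIN staff c ON c.dept_id = p.id

Result:
id | name        | salary
---+-------------+-------
1  | Engineering | 146141
2  | Legal       | 67295 
3  | Sales       | 160471
4  | HR          | 166551
5  | Engineering | 165017
6  | Legal       | 81312 
7  | Engineering | 63450 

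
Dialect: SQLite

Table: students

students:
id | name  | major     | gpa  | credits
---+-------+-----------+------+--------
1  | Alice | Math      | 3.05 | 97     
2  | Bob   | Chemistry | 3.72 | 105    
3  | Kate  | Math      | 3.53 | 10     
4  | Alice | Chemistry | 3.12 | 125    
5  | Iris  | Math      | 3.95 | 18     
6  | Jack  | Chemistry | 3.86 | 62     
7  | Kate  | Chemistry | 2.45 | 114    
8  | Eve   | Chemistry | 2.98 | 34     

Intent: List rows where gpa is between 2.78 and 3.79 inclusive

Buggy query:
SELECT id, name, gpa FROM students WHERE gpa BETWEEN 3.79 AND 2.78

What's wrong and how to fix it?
Bug: BETWEEN expects the lower bound first; with 3.79 AND 2.78 the range is empty

Fix: Write BETWEEN 2.78 AND 3.79

Corrected query:
SELECT id, name, gpa FROM students WHERE gpa BETWEEN 2.78 AND 3.79

Result:
id | name  | gpa 
---+-------+-----
1  | Alice | 3.05
2  | Bob   | 3.72
3  | Kate  | 3.53
4  | Alice | 3.12
8  | Eve   | 2.98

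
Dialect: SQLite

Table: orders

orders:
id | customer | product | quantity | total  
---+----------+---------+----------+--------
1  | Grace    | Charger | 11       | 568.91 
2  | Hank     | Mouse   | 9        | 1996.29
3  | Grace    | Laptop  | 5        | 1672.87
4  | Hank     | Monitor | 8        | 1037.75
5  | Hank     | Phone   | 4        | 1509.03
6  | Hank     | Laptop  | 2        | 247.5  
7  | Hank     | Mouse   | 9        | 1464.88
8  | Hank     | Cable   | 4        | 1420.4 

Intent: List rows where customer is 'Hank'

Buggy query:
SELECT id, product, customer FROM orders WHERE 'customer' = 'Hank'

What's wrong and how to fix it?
Bug: Single quotes denote string literals in SQL; the column name is being compared as a constant string

Fix: Remove the quotes around the column name (or use double quotes for an identifier)

Corrected query:
SELECT id, product, customer FROM orders WHERE customer = 'Hank'

Result:
id | product | customer
---+---------+---------
2  | Mouse   | Hank    
4  | Monitor | Hank    
5  | Phone   | Hank    
6  | Laptop  | Hank    
7  | Mouse   | Hank    
8  | Cable   | Hank    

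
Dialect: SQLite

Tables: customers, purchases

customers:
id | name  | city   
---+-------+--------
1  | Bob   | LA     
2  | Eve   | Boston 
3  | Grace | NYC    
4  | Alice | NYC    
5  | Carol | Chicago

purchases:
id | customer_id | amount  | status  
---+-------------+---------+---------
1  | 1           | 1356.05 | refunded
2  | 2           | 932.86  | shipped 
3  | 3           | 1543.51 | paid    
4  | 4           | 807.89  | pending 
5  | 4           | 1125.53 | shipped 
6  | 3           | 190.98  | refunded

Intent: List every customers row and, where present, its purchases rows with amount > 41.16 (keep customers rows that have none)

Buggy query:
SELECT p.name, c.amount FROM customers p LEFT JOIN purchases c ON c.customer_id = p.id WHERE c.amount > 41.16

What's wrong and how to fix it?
Bug: Filtering c.amount in WHERE discards the NULL rows produced by LEFT JOIN, turning it into an inner join

Fix: Move the right-table condition into the ON clause so unmatched parents are kept

Corrected query:
SELECT p.name, c.amount FROM customers p LEFT JOIN purchases c ON c.customer_id = p.id AND c.amount > 41.16

Result:
name  | amount 
------+--------
Bob   | 1356.05
Eve   | 932.86 
Grace | 190.98 
Grace | 1543.51
Alice | 807.89 
Alice | 1125.53
Carol | NULL   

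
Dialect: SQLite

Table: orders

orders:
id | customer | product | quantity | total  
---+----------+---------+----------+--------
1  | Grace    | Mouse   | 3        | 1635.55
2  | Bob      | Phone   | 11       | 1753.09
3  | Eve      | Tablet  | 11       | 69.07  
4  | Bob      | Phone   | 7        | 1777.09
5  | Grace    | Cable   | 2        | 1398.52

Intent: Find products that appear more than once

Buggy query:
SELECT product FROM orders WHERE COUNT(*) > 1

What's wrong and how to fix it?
Bug: WHERE can't reference COUNT(*); aggregates are computed after WHERE

Fix: GROUP BY product, then filter groups with HAVING COUNT(*) > 1

Corrected query:
SELECT product FROM orders GROUP BY product HAVING COUNT(*) > 1

Result:
product
-------
Phone  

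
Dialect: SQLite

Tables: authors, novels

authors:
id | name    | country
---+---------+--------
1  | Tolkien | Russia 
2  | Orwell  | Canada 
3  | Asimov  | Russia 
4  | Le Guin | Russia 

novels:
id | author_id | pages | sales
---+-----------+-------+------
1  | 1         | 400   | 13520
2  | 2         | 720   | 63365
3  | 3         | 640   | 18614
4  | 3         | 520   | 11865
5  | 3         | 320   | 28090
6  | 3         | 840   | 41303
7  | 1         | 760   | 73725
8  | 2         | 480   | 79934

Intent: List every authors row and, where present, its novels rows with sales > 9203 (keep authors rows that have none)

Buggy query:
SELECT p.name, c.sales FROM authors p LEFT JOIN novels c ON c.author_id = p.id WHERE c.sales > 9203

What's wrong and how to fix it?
Bug: A WHERE condition on the right-hand table after LEFT JOIN drops unmatched parents

Fix: Put 'c.sales > 9203' in the JOIN's ON clause instead of WHERE

Corrected query:
SELECT p.name, c.sales FROM authors p LEFT JOIN novels c ON c.author_id = p.id AND c.sales > 9203

Result:
name    | sales
--------+------
Tolkien | 13520
Tolkien | 73725
Orwell  | 63365
Orwell  | 79934
Asimov  | 11865
Asimov  | 18614
Asimov  | 28090
Asimov  | 41303
Le Guin | NULL 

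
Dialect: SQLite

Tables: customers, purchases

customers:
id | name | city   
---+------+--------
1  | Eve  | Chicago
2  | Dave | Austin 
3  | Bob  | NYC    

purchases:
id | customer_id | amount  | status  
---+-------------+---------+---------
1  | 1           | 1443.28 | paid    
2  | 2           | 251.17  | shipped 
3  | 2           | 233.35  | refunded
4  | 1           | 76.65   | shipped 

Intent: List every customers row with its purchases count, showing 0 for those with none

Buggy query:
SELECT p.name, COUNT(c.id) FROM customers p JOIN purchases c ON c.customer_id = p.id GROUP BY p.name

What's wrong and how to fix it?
Bug: An inner join excludes parents with zero children

Fix: Switch to LEFT JOIN to retain unmatched parent rows

Corrected query:
SELECT p.name, COUNT(c.id) FROM customers p LEFT JOIN purchases c ON c.customer_id = p.id GROUP BY p.name

Result:
name | COUNT(c.id)
-----+------------
Bob  | 0          
Dave | 2          
Eve  | 2          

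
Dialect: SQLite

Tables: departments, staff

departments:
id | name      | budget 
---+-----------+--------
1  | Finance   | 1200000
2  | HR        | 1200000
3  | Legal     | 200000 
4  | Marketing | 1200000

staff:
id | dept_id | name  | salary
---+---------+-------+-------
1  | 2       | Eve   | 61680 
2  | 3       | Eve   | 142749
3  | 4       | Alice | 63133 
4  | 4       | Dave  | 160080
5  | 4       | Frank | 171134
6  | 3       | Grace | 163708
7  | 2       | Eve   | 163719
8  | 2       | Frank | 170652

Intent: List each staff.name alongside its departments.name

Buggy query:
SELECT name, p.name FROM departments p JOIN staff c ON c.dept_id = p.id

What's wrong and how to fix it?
Bug: Both tables have a 'name' column; the unqualified reference is ambiguous

Fix: Qualify the column with its table alias (c.name)

Corrected query:
SELECT c.name, p.name FROM departments p JOIN staff c ON c.dept_id = p.id

Result:
name  | name     
------+----------
Eve   | HR       
Eve   | Legal    
Alice | Marketing
Dave  | Marketing
Frank | Marketing
Grace | Legal    
Eve   | HR       
Frank | HR       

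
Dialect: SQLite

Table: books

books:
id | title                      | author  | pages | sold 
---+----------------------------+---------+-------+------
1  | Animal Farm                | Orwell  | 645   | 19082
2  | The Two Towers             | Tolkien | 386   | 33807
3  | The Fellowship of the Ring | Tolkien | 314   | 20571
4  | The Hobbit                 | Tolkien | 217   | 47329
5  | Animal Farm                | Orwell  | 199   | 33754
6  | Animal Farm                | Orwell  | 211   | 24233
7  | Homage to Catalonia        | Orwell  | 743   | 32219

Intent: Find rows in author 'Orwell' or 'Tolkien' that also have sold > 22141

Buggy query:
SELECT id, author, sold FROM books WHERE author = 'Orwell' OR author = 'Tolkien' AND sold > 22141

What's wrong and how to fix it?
Bug: AND binds tighter than OR, so this parses as author = 'Orwell' OR (author = 'Tolkien' AND sold > 22141)

Fix: Group the OR with parentheses (or use IN), then AND the threshold

Corrected query:
SELECT id, author, sold FROM books WHERE (author = 'Orwell' OR author = 'Tolkien') AND sold > 22141

Result:
id | author  | sold 
---+---------+------
2  | Tolkien | 33807
4  | Tolkien | 47329
5  | Orwell  | 33754
6  | Orwell  | 24233
7  | Orwell  | 32219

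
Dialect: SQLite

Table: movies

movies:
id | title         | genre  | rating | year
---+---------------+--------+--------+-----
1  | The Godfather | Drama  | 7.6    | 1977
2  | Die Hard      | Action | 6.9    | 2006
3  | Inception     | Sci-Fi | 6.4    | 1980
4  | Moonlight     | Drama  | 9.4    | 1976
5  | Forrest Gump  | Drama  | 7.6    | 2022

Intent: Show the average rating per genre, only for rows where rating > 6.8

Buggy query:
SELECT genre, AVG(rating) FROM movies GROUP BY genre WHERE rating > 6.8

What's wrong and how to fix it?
Bug: Row-level WHERE must come before GROUP BY in the clause order

Fix: Place WHERE between FROM and GROUP BY

Corrected query:
SELECT genre, AVG(rating) FROM movies WHERE rating > 6.8 GROUP BY genre

Result:
genre  | AVG(rating)
-------+------------
Action | 6.9        
Drama  | 8.2        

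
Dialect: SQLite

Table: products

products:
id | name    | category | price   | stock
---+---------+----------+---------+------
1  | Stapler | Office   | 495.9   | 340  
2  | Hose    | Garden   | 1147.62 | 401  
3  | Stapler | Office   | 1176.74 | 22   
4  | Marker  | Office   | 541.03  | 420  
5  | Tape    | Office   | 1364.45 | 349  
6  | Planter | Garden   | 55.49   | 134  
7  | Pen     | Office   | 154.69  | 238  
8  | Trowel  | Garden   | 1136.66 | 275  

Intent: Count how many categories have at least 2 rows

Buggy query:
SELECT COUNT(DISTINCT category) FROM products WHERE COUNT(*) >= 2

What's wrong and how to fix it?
Bug: COUNT(*) cannot appear in WHERE; the per-group count doesn't exist yet

Fix: Use a subquery that GROUPs and filters with HAVING, then count its rows

Corrected query:
SELECT COUNT(*) FROM (SELECT category FROM products GROUP BY category HAVING COUNT(*) >= 2)

Result:
COUNT(*)
--------
2       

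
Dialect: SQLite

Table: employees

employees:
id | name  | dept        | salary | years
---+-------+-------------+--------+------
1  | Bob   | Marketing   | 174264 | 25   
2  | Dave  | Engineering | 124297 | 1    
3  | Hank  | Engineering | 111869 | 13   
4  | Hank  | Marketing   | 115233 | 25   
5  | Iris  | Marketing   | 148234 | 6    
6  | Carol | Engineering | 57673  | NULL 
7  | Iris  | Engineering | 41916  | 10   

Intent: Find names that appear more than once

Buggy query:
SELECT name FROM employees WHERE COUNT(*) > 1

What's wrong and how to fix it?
Bug: COUNT(*) is an aggregate and cannot be used in WHERE

Fix: GROUP BY name, then filter groups with HAVING COUNT(*) > 1

Corrected query:
SELECT name FROM employees GROUP BY name HAVING COUNT(*) > 1

Result:
name
----
Hank
Iris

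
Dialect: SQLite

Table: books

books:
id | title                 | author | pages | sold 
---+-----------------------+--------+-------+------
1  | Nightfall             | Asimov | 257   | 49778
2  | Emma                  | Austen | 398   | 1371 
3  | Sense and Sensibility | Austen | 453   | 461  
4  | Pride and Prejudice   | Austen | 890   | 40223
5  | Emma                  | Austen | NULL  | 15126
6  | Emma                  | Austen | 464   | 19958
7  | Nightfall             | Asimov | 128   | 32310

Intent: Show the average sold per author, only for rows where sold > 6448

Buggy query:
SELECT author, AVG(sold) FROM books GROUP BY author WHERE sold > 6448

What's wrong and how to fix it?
Bug: WHERE cannot follow GROUP BY

Fix: Move the WHERE clause before GROUP BY

Corrected query:
SELECT author, AVG(sold) FROM books WHERE sold > 6448 GROUP BY author

Result:
author | AVG(sold)   
-------+-------------
Asimov | 41044       
Austen | 25102.333333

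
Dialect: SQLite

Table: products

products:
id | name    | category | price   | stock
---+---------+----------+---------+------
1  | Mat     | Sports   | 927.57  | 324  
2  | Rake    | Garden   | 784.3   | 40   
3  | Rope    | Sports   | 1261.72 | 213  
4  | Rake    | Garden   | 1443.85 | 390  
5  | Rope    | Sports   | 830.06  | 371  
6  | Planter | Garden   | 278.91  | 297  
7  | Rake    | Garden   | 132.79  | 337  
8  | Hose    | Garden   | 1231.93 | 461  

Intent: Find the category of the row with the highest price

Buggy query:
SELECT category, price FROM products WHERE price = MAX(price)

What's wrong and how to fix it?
Bug: WHERE is evaluated per row; an aggregate over the whole table isn't defined there

Fix: Wrap MAX in a scalar subquery so WHERE compares against a single value

Corrected query:
SELECT category, price FROM products WHERE price = (SELECT MAX(price) FROM products)

Result:
category | price  
---------+--------
Garden   | 1443.85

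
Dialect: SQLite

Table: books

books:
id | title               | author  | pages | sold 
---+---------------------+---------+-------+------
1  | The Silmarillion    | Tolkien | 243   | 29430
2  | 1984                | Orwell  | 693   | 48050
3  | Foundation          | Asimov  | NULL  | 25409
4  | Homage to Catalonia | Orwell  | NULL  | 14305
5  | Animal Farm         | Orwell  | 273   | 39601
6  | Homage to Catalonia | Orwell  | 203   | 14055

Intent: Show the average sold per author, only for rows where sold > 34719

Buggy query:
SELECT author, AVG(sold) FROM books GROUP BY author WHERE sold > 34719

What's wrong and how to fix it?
Bug: WHERE cannot follow GROUP BY

Fix: Move the WHERE clause before GROUP BY

Corrected query:
SELECT author, AVG(sold) FROM books WHERE sold > 34719 GROUP BY author

Result:
author | AVG(sold)
-------+----------
Orwell | 43825.5  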